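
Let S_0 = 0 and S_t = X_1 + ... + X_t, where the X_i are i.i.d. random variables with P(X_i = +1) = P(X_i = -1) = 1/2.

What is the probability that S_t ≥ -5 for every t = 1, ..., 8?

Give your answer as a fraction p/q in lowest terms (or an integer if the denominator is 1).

Answer: 123/128

Derivation:
Let f(t,s) = #length-t paths at position s with S_1..S_t all ≥ -5.
f(t,s) = f(t-1,s-1) + f(t-1,s+1) for s ≥ -5; f(t,s) = 0 for s < -5.
t=0: f(0,0)=1
t=1: f(1,-1)=1 f(1,1)=1
t=2: f(2,-2)=1 f(2,0)=2 f(2,2)=1
t=3: f(3,-3)=1 f(3,-1)=3 f(3,1)=3 f(3,3)=1
t=4: f(4,-4)=1 f(4,-2)=4 f(4,0)=6 f(4,2)=4 f(4,4)=1
t=5: f(5,-5)=1 f(5,-3)=5 f(5,-1)=10 f(5,1)=10 f(5,3)=5 f(5,5)=1
t=6: f(6,-4)=6 f(6,-2)=15 f(6,0)=20 f(6,2)=15 f(6,4)=6 f(6,6)=1
t=7: f(7,-5)=6 f(7,-3)=21 f(7,-1)=35 f(7,1)=35 f(7,3)=21 f(7,5)=7 f(7,7)=1
t=8: f(8,-4)=27 f(8,-2)=56 f(8,0)=70 f(8,2)=56 f(8,4)=28 f(8,6)=8 f(8,8)=1
Σ_s f(8,s) = 246
P = 246/256 = 123/128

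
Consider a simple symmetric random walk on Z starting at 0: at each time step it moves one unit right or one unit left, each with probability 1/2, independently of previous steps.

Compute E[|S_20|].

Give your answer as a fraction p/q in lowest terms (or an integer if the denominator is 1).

Answer: 230945/65536

Derivation:
S_20 takes values m ≡ 0 (mod 2) with |m| ≤ 20; P(S_20=m) = C(20,(20+m)/2)/2^20.
Total paths: 2^20 = 1048576
Distribution: P(S=-20)=1/1048576, P(S=-18)=20/1048576, P(S=-16)=190/1048576, P(S=-14)=1140/1048576, P(S=-12)=4845/1048576, P(S=-10)=15504/1048576, P(S=-8)=38760/1048576, P(S=-6)=77520/1048576, P(S=-4)=125970/1048576, P(S=-2)=167960/1048576, P(S=0)=184756/1048576, P(S=2)=167960/1048576, P(S=4)=125970/1048576, P(S=6)=77520/1048576, P(S=8)=38760/1048576, P(S=10)=15504/1048576, P(S=12)=4845/1048576, P(S=14)=1140/1048576, P(S=16)=190/1048576, P(S=18)=20/1048576, P(S=20)=1/1048576
E[|S_20|] = Σ_m |m|·P(S_20=m) = 3695120/1048576 = 230945/65536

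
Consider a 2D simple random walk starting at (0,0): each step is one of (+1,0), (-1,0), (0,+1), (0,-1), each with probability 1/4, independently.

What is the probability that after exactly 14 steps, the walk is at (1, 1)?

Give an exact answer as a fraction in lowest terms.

Let h be the number of horizontal steps (so 14-h are vertical). To end at (1,1) need (h+1)/2 right-steps and ((14-h)+1)/2 up-steps.
Sum over h with 1 ≤ h ≤ 13, h ≡ 1 (mod 2), 14-h ≡ 1 (mod 2):
h=1: C(14,1)·C(1,1)·C(13,7) = 14·1·1716 = 24024
h=3: C(14,3)·C(3,2)·C(11,6) = 364·3·462 = 504504
h=5: C(14,5)·C(5,3)·C(9,5) = 2002·10·126 = 2522520
h=7: C(14,7)·C(7,4)·C(7,4) = 3432·35·35 = 4204200
h=9: C(14,9)·C(9,5)·C(5,3) = 2002·126·10 = 2522520
h=11: C(14,11)·C(11,6)·C(3,2) = 364·462·3 = 504504
h=13: C(14,13)·C(13,7)·C(1,1) = 14·1716·1 = 24024
Total favorable: 10306296
Total paths: 4^14 = 268435456
P = 10306296/268435456 = 1288287/33554432

Answer: 1288287/33554432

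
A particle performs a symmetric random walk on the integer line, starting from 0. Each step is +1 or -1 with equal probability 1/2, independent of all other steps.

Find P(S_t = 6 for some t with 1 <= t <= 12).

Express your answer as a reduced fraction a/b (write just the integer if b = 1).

Answer: 189/2048

Derivation:
Count via complement. Let g(t,s) = #length-t paths at position s with S_1..S_t all ≠ 6.
g(t,s) = g(t-1,s-1) + g(t-1,s+1) for s ≠ 6; g(t,6) = 0.
t=0: g(0,0)=1
t=1: g(1,-1)=1 g(1,1)=1
t=2: g(2,-2)=1 g(2,0)=2 g(2,2)=1
t=3: g(3,-3)=1 g(3,-1)=3 g(3,1)=3 g(3,3)=1
t=4: g(4,-4)=1 g(4,-2)=4 g(4,0)=6 g(4,2)=4 g(4,4)=1
t=5: g(5,-5)=1 g(5,-3)=5 g(5,-1)=10 g(5,1)=10 g(5,3)=5 g(5,5)=1
t=6: g(6,-6)=1 g(6,-4)=6 g(6,-2)=15 g(6,0)=20 g(6,2)=15 g(6,4)=6
t=7: g(7,-7)=1 g(7,-5)=7 g(7,-3)=21 g(7,-1)=35 g(7,1)=35 g(7,3)=21 g(7,5)=6
t=8: g(8,-8)=1 g(8,-6)=8 g(8,-4)=28 g(8,-2)=56 g(8,0)=70 g(8,2)=56 g(8,4)=27
t=9: g(9,-9)=1 g(9,-7)=9 g(9,-5)=36 g(9,-3)=84 g(9,-1)=126 g(9,1)=126 g(9,3)=83 g(9,5)=27
t=10: g(10,-10)=1 g(10,-8)=10 g(10,-6)=45 g(10,-4)=120 g(10,-2)=210 g(10,0)=252 g(10,2)=209 g(10,4)=110
t=11: g(11,-11)=1 g(11,-9)=11 g(11,-7)=55 g(11,-5)=165 g(11,-3)=330 g(11,-1)=462 g(11,1)=461 g(11,3)=319 g(11,5)=110
t=12: g(12,-12)=1 g(12,-10)=12 g(12,-8)=66 g(12,-6)=220 g(12,-4)=495 g(12,-2)=792 g(12,0)=923 g(12,2)=780 g(12,4)=429
Paths never hitting 6: Σ_s g(12,s) = 3718
Paths hitting 6: 2^12 - 3718 = 378
P = 378/4096 = 189/2048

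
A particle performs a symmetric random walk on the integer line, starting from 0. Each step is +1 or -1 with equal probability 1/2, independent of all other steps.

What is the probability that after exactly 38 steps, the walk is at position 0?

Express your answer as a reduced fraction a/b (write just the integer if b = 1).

To return to 0 after 38 steps: need exactly 19 steps of +1 and 19 of -1.
Favorable paths: C(38,19) = 35345263800
Total paths: 2^38 = 274877906944
P = 35345263800/274877906944 = 4418157975/34359738368

Answer: 4418157975/34359738368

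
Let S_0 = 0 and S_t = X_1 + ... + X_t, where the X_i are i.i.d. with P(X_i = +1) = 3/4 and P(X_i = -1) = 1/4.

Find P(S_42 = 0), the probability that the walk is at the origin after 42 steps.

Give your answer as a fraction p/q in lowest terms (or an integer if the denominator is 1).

To be at 0 after 42 steps: need exactly 21 steps of +1 and 21 of -1.
Number of such sequences: C(42,21) = 538257874440
Each has probability (3/4)^21 · (1/4)^21 = 10460353203/19342813113834066795298816
P = 538257874440 · 10460353203/19342813113834066795298816 = 703795935117303228915/2417851639229258349412352

Answer: 703795935117303228915/2417851639229258349412352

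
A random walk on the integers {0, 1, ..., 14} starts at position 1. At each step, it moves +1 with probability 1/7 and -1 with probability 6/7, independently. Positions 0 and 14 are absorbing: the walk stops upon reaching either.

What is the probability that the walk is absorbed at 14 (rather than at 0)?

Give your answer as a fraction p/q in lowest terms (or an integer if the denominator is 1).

Answer: 1/15672832819

Derivation:
Biased walk: p = 1/7, q = 6/7, r = q/p = 6
Gambler's ruin: P(hit 14 before 0 | start at 1) = (1 - r^a)/(1 - r^N)
r^1 = 6; r^14 = 78364164096
P = (1 - 6) / (1 - 78364164096) = -5 / -78364164095 = 1/15672832819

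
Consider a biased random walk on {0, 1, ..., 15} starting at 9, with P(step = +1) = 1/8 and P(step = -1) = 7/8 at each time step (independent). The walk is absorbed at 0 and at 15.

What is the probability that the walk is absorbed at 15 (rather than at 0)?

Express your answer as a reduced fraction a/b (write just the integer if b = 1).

Biased walk: p = 1/8, q = 7/8, r = q/p = 7
Gambler's ruin: P(hit 15 before 0 | start at 9) = (1 - r^a)/(1 - r^N)
r^9 = 40353607; r^15 = 4747561509943
P = (1 - 40353607) / (1 - 4747561509943) = -40353606 / -4747561509942 = 117993/13881758801

Answer: 117993/13881758801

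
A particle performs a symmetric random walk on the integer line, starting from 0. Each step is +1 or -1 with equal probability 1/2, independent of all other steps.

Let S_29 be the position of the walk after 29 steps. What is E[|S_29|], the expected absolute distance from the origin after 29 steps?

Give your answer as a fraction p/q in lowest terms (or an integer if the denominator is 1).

S_29 takes values m ≡ 1 (mod 2) with |m| ≤ 29; P(S_29=m) = C(29,(29+m)/2)/2^29.
Total paths: 2^29 = 536870912
Distribution: P(S=-29)=1/536870912, P(S=-27)=29/536870912, P(S=-25)=406/536870912, P(S=-23)=3654/536870912, P(S=-21)=23751/536870912, P(S=-19)=118755/536870912, P(S=-17)=475020/536870912, P(S=-15)=1560780/536870912, P(S=-13)=4292145/536870912, P(S=-11)=10015005/536870912, P(S=-9)=20030010/536870912, P(S=-7)=34597290/536870912, P(S=-5)=51895935/536870912, P(S=-3)=67863915/536870912, P(S=-1)=77558760/536870912, P(S=1)=77558760/536870912, P(S=3)=67863915/536870912, P(S=5)=51895935/536870912, P(S=7)=34597290/536870912, P(S=9)=20030010/536870912, P(S=11)=10015005/536870912, P(S=13)=4292145/536870912, P(S=15)=1560780/536870912, P(S=17)=475020/536870912, P(S=19)=118755/536870912, P(S=21)=23751/536870912, P(S=23)=3654/536870912, P(S=25)=406/536870912, P(S=27)=29/536870912, P(S=29)=1/536870912
E[|S_29|] = Σ_m |m|·P(S_29=m) = 2326762800/536870912 = 145422675/33554432

Answer: 145422675/33554432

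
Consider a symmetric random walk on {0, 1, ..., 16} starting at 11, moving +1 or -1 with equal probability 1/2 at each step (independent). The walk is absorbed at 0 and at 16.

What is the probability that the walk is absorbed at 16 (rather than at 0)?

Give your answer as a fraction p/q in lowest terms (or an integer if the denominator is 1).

Symmetric walk (p = 1/2): the harmonic-function argument gives P(hit 16 before 0 | start at 11) = a/N.
P = 11/16 = 11/16

Answer: 11/16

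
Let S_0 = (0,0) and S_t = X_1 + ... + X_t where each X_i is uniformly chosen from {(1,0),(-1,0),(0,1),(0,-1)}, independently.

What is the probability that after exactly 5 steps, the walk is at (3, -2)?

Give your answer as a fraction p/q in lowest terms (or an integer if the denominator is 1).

Let h be the number of horizontal steps (so 5-h are vertical). To end at (3,-2) need (h+3)/2 right-steps and ((5-h)-2)/2 up-steps.
Sum over h with 3 ≤ h ≤ 3, h ≡ 1 (mod 2), 5-h ≡ 0 (mod 2):
h=3: C(5,3)·C(3,3)·C(2,0) = 10·1·1 = 10
Total favorable: 10
Total paths: 4^5 = 1024
P = 10/1024 = 5/512

Answer: 5/512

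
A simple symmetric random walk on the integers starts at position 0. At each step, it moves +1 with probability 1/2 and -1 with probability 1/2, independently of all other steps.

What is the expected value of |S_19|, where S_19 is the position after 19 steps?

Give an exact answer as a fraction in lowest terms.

Answer: 230945/65536

Derivation:
S_19 takes values m ≡ 1 (mod 2) with |m| ≤ 19; P(S_19=m) = C(19,(19+m)/2)/2^19.
Total paths: 2^19 = 524288
Distribution: P(S=-19)=1/524288, P(S=-17)=19/524288, P(S=-15)=171/524288, P(S=-13)=969/524288, P(S=-11)=3876/524288, P(S=-9)=11628/524288, P(S=-7)=27132/524288, P(S=-5)=50388/524288, P(S=-3)=75582/524288, P(S=-1)=92378/524288, P(S=1)=92378/524288, P(S=3)=75582/524288, P(S=5)=50388/524288, P(S=7)=27132/524288, P(S=9)=11628/524288, P(S=11)=3876/524288, P(S=13)=969/524288, P(S=15)=171/524288, P(S=17)=19/524288, P(S=19)=1/524288
E[|S_19|] = Σ_m |m|·P(S_19=m) = 1847560/524288 = 230945/65536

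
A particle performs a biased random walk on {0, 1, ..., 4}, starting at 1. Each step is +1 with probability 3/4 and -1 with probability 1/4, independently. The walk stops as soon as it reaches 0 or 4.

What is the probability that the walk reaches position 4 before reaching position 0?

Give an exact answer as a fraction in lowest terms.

Biased walk: p = 3/4, q = 1/4, r = q/p = 1/3
Gambler's ruin: P(hit 4 before 0 | start at 1) = (1 - r^a)/(1 - r^N)
r^1 = 1/3; r^4 = 1/81
P = (1 - 1/3) / (1 - 1/81) = 2/3 / 80/81 = 27/40

Answer: 27/40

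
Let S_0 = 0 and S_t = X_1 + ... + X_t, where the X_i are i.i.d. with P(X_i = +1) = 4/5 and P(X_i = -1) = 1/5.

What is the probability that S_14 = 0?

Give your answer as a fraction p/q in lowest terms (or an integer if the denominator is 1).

To be at 0 after 14 steps: need exactly 7 steps of +1 and 7 of -1.
Number of such sequences: C(14,7) = 3432
Each has probability (4/5)^7 · (1/5)^7 = 16384/6103515625
P = 3432 · 16384/6103515625 = 56229888/6103515625

Answer: 56229888/6103515625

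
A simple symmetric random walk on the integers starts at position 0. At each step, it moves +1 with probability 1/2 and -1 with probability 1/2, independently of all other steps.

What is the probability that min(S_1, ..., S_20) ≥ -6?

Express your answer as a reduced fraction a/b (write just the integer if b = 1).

Let f(t,s) = #length-t paths at position s with S_1..S_t all ≥ -6.
f(t,s) = f(t-1,s-1) + f(t-1,s+1) for s ≥ -6; f(t,s) = 0 for s < -6.
t=0: f(0,0)=1
t=1: f(1,-1)=1 f(1,1)=1
t=2: f(2,-2)=1 f(2,0)=2 f(2,2)=1
t=3: f(3,-3)=1 f(3,-1)=3 f(3,1)=3 f(3,3)=1
t=4: f(4,-4)=1 f(4,-2)=4 f(4,0)=6 f(4,2)=4 f(4,4)=1
t=5: f(5,-5)=1 f(5,-3)=5 f(5,-1)=10 f(5,1)=10 f(5,3)=5 f(5,5)=1
t=6: f(6,-6)=1 f(6,-4)=6 f(6,-2)=15 f(6,0)=20 f(6,2)=15 f(6,4)=6 f(6,6)=1
t=7: f(7,-5)=7 f(7,-3)=21 f(7,-1)=35 f(7,1)=35 f(7,3)=21 f(7,5)=7 f(7,7)=1
t=8: f(8,-6)=7 f(8,-4)=28 f(8,-2)=56 f(8,0)=70 f(8,2)=56 f(8,4)=28 f(8,6)=8 f(8,8)=1
t=9: f(9,-5)=35 f(9,-3)=84 f(9,-1)=126 f(9,1)=126 f(9,3)=84 f(9,5)=36 f(9,7)=9 f(9,9)=1
t=10: f(10,-6)=35 f(10,-4)=119 f(10,-2)=210 f(10,0)=252 f(10,2)=210 f(10,4)=120 f(10,6)=45 f(10,8)=10 f(10,10)=1
t=11: f(11,-5)=154 f(11,-3)=329 f(11,-1)=462 f(11,1)=462 f(11,3)=330 f(11,5)=165 f(11,7)=55 f(11,9)=11 f(11,11)=1
t=12: f(12,-6)=154 f(12,-4)=483 f(12,-2)=791 f(12,0)=924 f(12,2)=792 f(12,4)=495 f(12,6)=220 f(12,8)=66 f(12,10)=12 f(12,12)=1
t=13: f(13,-5)=637 f(13,-3)=1274 f(13,-1)=1715 f(13,1)=1716 f(13,3)=1287 f(13,5)=715 f(13,7)=286 f(13,9)=78 f(13,11)=13 f(13,13)=1
t=14: f(14,-6)=637 f(14,-4)=1911 f(14,-2)=2989 f(14,0)=3431 f(14,2)=3003 f(14,4)=2002 f(14,6)=1001 f(14,8)=364 f(14,10)=91 f(14,12)=14 f(14,14)=1
t=15: f(15,-5)=2548 f(15,-3)=4900 f(15,-1)=6420 f(15,1)=6434 f(15,3)=5005 f(15,5)=3003 f(15,7)=1365 f(15,9)=455 f(15,11)=105 f(15,13)=15 f(15,15)=1
t=16: f(16,-6)=2548 f(16,-4)=7448 f(16,-2)=11320 f(16,0)=12854 f(16,2)=11439 f(16,4)=8008 f(16,6)=4368 f(16,8)=1820 f(16,10)=560 f(16,12)=120 f(16,14)=16 f(16,16)=1
t=17: f(17,-5)=9996 f(17,-3)=18768 f(17,-1)=24174 f(17,1)=24293 f(17,3)=19447 f(17,5)=12376 f(17,7)=6188 f(17,9)=2380 f(17,11)=680 f(17,13)=136 f(17,15)=17 f(17,17)=1
t=18: f(18,-6)=9996 f(18,-4)=28764 f(18,-2)=42942 f(18,0)=48467 f(18,2)=43740 f(18,4)=31823 f(18,6)=18564 f(18,8)=8568 f(18,10)=3060 f(18,12)=816 f(18,14)=153 f(18,16)=18 f(18,18)=1
t=19: f(19,-5)=38760 f(19,-3)=71706 f(19,-1)=91409 f(19,1)=92207 f(19,3)=75563 f(19,5)=50387 f(19,7)=27132 f(19,9)=11628 f(19,11)=3876 f(19,13)=969 f(19,15)=171 f(19,17)=19 f(19,19)=1
t=20: f(20,-6)=38760 f(20,-4)=110466 f(20,-2)=163115 f(20,0)=183616 f(20,2)=167770 f(20,4)=125950 f(20,6)=77519 f(20,8)=38760 f(20,10)=15504 f(20,12)=4845 f(20,14)=1140 f(20,16)=190 f(20,18)=20 f(20,20)=1
Σ_s f(20,s) = 927656
P = 927656/1048576 = 115957/131072

Answer: 115957/131072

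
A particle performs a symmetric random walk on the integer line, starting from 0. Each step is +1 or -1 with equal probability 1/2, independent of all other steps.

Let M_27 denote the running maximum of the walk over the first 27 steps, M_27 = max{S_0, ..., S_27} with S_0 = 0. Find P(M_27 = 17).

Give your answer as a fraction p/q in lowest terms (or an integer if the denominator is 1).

Answer: 40365/67108864

Derivation:
Let M_27 = max(S_0,...,S_27). Use the reflection principle: for j ≥ 1, #{paths with M_27 ≥ j} = #{S_27 ≥ j} + #{S_27 ≥ j+1}.
By reflection, #{M_27 ≥ 17} = #{S_27 ≥ 17} + #{S_27 ≥ 18} = 101584 + 20854 = 122438.
#{M_27 ≥ 18} = #{S_27 ≥ 18} + #{S_27 ≥ 19} = 20854 + 20854 = 41708.
#{M_27 = 17} = 122438 - 41708 = 80730.
P(M_27 = 17) = 80730/134217728 = 40365/67108864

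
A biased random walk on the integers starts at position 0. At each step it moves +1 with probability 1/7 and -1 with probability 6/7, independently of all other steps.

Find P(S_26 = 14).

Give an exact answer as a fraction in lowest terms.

To reach position 14 after 26 steps: need 20 steps of +1 and 6 steps of -1.
Number of such sequences: C(26,20) = 230230
Each has probability (1/7)^20 · (6/7)^6 = 46656/9387480337647754305649
P = 230230 · 46656/9387480337647754305649 = 1534515840/1341068619663964900807

Answer: 1534515840/1341068619663964900807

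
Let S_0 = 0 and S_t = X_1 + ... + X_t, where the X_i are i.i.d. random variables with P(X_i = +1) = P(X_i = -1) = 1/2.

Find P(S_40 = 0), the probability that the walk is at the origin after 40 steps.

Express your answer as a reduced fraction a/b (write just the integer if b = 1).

To return to 0 after 40 steps: need exactly 20 steps of +1 and 20 of -1.
Favorable paths: C(40,20) = 137846528820
Total paths: 2^40 = 1099511627776
P = 137846528820/1099511627776 = 34461632205/274877906944

Answer: 34461632205/274877906944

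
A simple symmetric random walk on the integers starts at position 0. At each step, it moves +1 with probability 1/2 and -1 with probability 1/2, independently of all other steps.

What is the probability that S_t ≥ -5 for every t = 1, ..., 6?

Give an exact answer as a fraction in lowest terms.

Answer: 63/64

Derivation:
Let f(t,s) = #length-t paths at position s with S_1..S_t all ≥ -5.
f(t,s) = f(t-1,s-1) + f(t-1,s+1) for s ≥ -5; f(t,s) = 0 for s < -5.
t=0: f(0,0)=1
t=1: f(1,-1)=1 f(1,1)=1
t=2: f(2,-2)=1 f(2,0)=2 f(2,2)=1
t=3: f(3,-3)=1 f(3,-1)=3 f(3,1)=3 f(3,3)=1
t=4: f(4,-4)=1 f(4,-2)=4 f(4,0)=6 f(4,2)=4 f(4,4)=1
t=5: f(5,-5)=1 f(5,-3)=5 f(5,-1)=10 f(5,1)=10 f(5,3)=5 f(5,5)=1
t=6: f(6,-4)=6 f(6,-2)=15 f(6,0)=20 f(6,2)=15 f(6,4)=6 f(6,6)=1
Σ_s f(6,s) = 63
P = 63/64 = 63/64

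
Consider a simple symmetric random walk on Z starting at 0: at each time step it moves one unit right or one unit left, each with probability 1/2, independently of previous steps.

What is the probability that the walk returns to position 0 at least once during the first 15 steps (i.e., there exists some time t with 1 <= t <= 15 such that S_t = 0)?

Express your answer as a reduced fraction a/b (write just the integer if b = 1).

Answer: 1619/2048

Derivation:
Count via complement. Let g(t,s) = #length-t paths at position s with S_1..S_t all ≠ 0.
g(t,s) = g(t-1,s-1) + g(t-1,s+1) for s ≠ 0; g(t,0) = 0.
t=0: g(0,0)=1
t=1: g(1,-1)=1 g(1,1)=1
t=2: g(2,-2)=1 g(2,2)=1
t=3: g(3,-3)=1 g(3,-1)=1 g(3,1)=1 g(3,3)=1
t=4: g(4,-4)=1 g(4,-2)=2 g(4,2)=2 g(4,4)=1
t=5: g(5,-5)=1 g(5,-3)=3 g(5,-1)=2 g(5,1)=2 g(5,3)=3 g(5,5)=1
t=6: g(6,-6)=1 g(6,-4)=4 g(6,-2)=5 g(6,2)=5 g(6,4)=4 g(6,6)=1
t=7: g(7,-7)=1 g(7,-5)=5 g(7,-3)=9 g(7,-1)=5 g(7,1)=5 g(7,3)=9 g(7,5)=5 g(7,7)=1
t=8: g(8,-8)=1 g(8,-6)=6 g(8,-4)=14 g(8,-2)=14 g(8,2)=14 g(8,4)=14 g(8,6)=6 g(8,8)=1
t=9: g(9,-9)=1 g(9,-7)=7 g(9,-5)=20 g(9,-3)=28 g(9,-1)=14 g(9,1)=14 g(9,3)=28 g(9,5)=20 g(9,7)=7 g(9,9)=1
t=10: g(10,-10)=1 g(10,-8)=8 g(10,-6)=27 g(10,-4)=48 g(10,-2)=42 g(10,2)=42 g(10,4)=48 g(10,6)=27 g(10,8)=8 g(10,10)=1
t=11: g(11,-11)=1 g(11,-9)=9 g(11,-7)=35 g(11,-5)=75 g(11,-3)=90 g(11,-1)=42 g(11,1)=42 g(11,3)=90 g(11,5)=75 g(11,7)=35 g(11,9)=9 g(11,11)=1
t=12: g(12,-12)=1 g(12,-10)=10 g(12,-8)=44 g(12,-6)=110 g(12,-4)=165 g(12,-2)=132 g(12,2)=132 g(12,4)=165 g(12,6)=110 g(12,8)=44 g(12,10)=10 g(12,12)=1
t=13: g(13,-13)=1 g(13,-11)=11 g(13,-9)=54 g(13,-7)=154 g(13,-5)=275 g(13,-3)=297 g(13,-1)=132 g(13,1)=132 g(13,3)=297 g(13,5)=275 g(13,7)=154 g(13,9)=54 g(13,11)=11 g(13,13)=1
t=14: g(14,-14)=1 g(14,-12)=12 g(14,-10)=65 g(14,-8)=208 g(14,-6)=429 g(14,-4)=572 g(14,-2)=429 g(14,2)=429 g(14,4)=572 g(14,6)=429 g(14,8)=208 g(14,10)=65 g(14,12)=12 g(14,14)=1
t=15: g(15,-15)=1 g(15,-13)=13 g(15,-11)=77 g(15,-9)=273 g(15,-7)=637 g(15,-5)=1001 g(15,-3)=1001 g(15,-1)=429 g(15,1)=429 g(15,3)=1001 g(15,5)=1001 g(15,7)=637 g(15,9)=273 g(15,11)=77 g(15,13)=13 g(15,15)=1
Paths never hitting 0: Σ_s g(15,s) = 6864
Paths hitting 0: 2^15 - 6864 = 25904
P = 25904/32768 = 1619/2048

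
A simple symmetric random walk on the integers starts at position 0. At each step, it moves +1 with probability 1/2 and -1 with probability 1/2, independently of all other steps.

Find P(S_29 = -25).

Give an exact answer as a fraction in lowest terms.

Answer: 203/268435456

Derivation:
To reach position -25 after 29 steps: need 2 steps of +1 and 27 of -1.
Favorable paths: C(29,2) = 406
Total paths: 2^29 = 536870912
P = 406/536870912 = 203/268435456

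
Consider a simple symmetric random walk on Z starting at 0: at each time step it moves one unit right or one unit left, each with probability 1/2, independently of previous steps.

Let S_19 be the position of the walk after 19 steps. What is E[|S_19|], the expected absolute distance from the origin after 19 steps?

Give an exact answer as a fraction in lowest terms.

Answer: 230945/65536

Derivation:
S_19 takes values m ≡ 1 (mod 2) with |m| ≤ 19; P(S_19=m) = C(19,(19+m)/2)/2^19.
Total paths: 2^19 = 524288
Distribution: P(S=-19)=1/524288, P(S=-17)=19/524288, P(S=-15)=171/524288, P(S=-13)=969/524288, P(S=-11)=3876/524288, P(S=-9)=11628/524288, P(S=-7)=27132/524288, P(S=-5)=50388/524288, P(S=-3)=75582/524288, P(S=-1)=92378/524288, P(S=1)=92378/524288, P(S=3)=75582/524288, P(S=5)=50388/524288, P(S=7)=27132/524288, P(S=9)=11628/524288, P(S=11)=3876/524288, P(S=13)=969/524288, P(S=15)=171/524288, P(S=17)=19/524288, P(S=19)=1/524288
E[|S_19|] = Σ_m |m|·P(S_19=m) = 1847560/524288 = 230945/65536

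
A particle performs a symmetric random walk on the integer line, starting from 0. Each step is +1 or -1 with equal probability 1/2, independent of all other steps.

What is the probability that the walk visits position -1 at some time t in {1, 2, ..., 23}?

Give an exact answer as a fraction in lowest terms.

Count via complement. Let g(t,s) = #length-t paths at position s with S_1..S_t all ≠ -1.
g(t,s) = g(t-1,s-1) + g(t-1,s+1) for s ≠ -1; g(t,-1) = 0.
t=0: g(0,0)=1
t=1: g(1,1)=1
t=2: g(2,0)=1 g(2,2)=1
t=3: g(3,1)=2 g(3,3)=1
t=4: g(4,0)=2 g(4,2)=3 g(4,4)=1
t=5: g(5,1)=5 g(5,3)=4 g(5,5)=1
t=6: g(6,0)=5 g(6,2)=9 g(6,4)=5 g(6,6)=1
t=7: g(7,1)=14 g(7,3)=14 g(7,5)=6 g(7,7)=1
t=8: g(8,0)=14 g(8,2)=28 g(8,4)=20 g(8,6)=7 g(8,8)=1
t=9: g(9,1)=42 g(9,3)=48 g(9,5)=27 g(9,7)=8 g(9,9)=1
t=10: g(10,0)=42 g(10,2)=90 g(10,4)=75 g(10,6)=35 g(10,8)=9 g(10,10)=1
t=11: g(11,1)=132 g(11,3)=165 g(11,5)=110 g(11,7)=44 g(11,9)=10 g(11,11)=1
t=12: g(12,0)=132 g(12,2)=297 g(12,4)=275 g(12,6)=154 g(12,8)=54 g(12,10)=11 g(12,12)=1
t=13: g(13,1)=429 g(13,3)=572 g(13,5)=429 g(13,7)=208 g(13,9)=65 g(13,11)=12 g(13,13)=1
t=14: g(14,0)=429 g(14,2)=1001 g(14,4)=1001 g(14,6)=637 g(14,8)=273 g(14,10)=77 g(14,12)=13 g(14,14)=1
t=15: g(15,1)=1430 g(15,3)=2002 g(15,5)=1638 g(15,7)=910 g(15,9)=350 g(15,11)=90 g(15,13)=14 g(15,15)=1
t=16: g(16,0)=1430 g(16,2)=3432 g(16,4)=3640 g(16,6)=2548 g(16,8)=1260 g(16,10)=440 g(16,12)=104 g(16,14)=15 g(16,16)=1
t=17: g(17,1)=4862 g(17,3)=7072 g(17,5)=6188 g(17,7)=3808 g(17,9)=1700 g(17,11)=544 g(17,13)=119 g(17,15)=16 g(17,17)=1
t=18: g(18,0)=4862 g(18,2)=11934 g(18,4)=13260 g(18,6)=9996 g(18,8)=5508 g(18,10)=2244 g(18,12)=663 g(18,14)=135 g(18,16)=17 g(18,18)=1
t=19: g(19,1)=16796 g(19,3)=25194 g(19,5)=23256 g(19,7)=15504 g(19,9)=7752 g(19,11)=2907 g(19,13)=798 g(19,15)=152 g(19,17)=18 g(19,19)=1
t=20: g(20,0)=16796 g(20,2)=41990 g(20,4)=48450 g(20,6)=38760 g(20,8)=23256 g(20,10)=10659 g(20,12)=3705 g(20,14)=950 g(20,16)=170 g(20,18)=19 g(20,20)=1
t=21: g(21,1)=58786 g(21,3)=90440 g(21,5)=87210 g(21,7)=62016 g(21,9)=33915 g(21,11)=14364 g(21,13)=4655 g(21,15)=1120 g(21,17)=189 g(21,19)=20 g(21,21)=1
t=22: g(22,0)=58786 g(22,2)=149226 g(22,4)=177650 g(22,6)=149226 g(22,8)=95931 g(22,10)=48279 g(22,12)=19019 g(22,14)=5775 g(22,16)=1309 g(22,18)=209 g(22,20)=21 g(22,22)=1
t=23: g(23,1)=208012 g(23,3)=326876 g(23,5)=326876 g(23,7)=245157 g(23,9)=144210 g(23,11)=67298 g(23,13)=24794 g(23,15)=7084 g(23,17)=1518 g(23,19)=230 g(23,21)=22 g(23,23)=1
Paths never hitting -1: Σ_s g(23,s) = 1352078
Paths hitting -1: 2^23 - 1352078 = 7036530
P = 7036530/8388608 = 3518265/4194304

Answer: 3518265/4194304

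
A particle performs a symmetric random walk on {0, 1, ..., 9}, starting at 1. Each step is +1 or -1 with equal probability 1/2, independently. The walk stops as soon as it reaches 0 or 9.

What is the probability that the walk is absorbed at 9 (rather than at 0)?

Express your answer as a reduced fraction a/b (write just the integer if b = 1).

Symmetric walk (p = 1/2): the harmonic-function argument gives P(hit 9 before 0 | start at 1) = a/N.
P = 1/9 = 1/9

Answer: 1/9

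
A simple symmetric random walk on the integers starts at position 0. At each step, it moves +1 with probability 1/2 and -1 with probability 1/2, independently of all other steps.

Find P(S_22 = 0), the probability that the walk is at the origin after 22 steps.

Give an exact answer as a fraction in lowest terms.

Answer: 88179/524288

Derivation:
To return to 0 after 22 steps: need exactly 11 steps of +1 and 11 of -1.
Favorable paths: C(22,11) = 705432
Total paths: 2^22 = 4194304
P = 705432/4194304 = 88179/524288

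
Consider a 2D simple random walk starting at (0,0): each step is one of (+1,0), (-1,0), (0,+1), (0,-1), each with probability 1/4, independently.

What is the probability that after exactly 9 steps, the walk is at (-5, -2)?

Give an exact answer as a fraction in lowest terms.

Answer: 189/65536

Derivation:
Let h be the number of horizontal steps (so 9-h are vertical). To end at (-5,-2) need (h-5)/2 right-steps and ((9-h)-2)/2 up-steps.
Sum over h with 5 ≤ h ≤ 7, h ≡ 1 (mod 2), 9-h ≡ 0 (mod 2):
h=5: C(9,5)·C(5,0)·C(4,1) = 126·1·4 = 504
h=7: C(9,7)·C(7,1)·C(2,0) = 36·7·1 = 252
Total favorable: 756
Total paths: 4^9 = 262144
P = 756/262144 = 189/65536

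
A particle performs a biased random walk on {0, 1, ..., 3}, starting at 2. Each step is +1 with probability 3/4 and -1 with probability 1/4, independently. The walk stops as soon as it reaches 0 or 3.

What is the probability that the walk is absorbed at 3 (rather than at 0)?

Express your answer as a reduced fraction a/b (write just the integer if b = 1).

Answer: 12/13

Derivation:
Biased walk: p = 3/4, q = 1/4, r = q/p = 1/3
Gambler's ruin: P(hit 3 before 0 | start at 2) = (1 - r^a)/(1 - r^N)
r^2 = 1/9; r^3 = 1/27
P = (1 - 1/9) / (1 - 1/27) = 8/9 / 26/27 = 12/13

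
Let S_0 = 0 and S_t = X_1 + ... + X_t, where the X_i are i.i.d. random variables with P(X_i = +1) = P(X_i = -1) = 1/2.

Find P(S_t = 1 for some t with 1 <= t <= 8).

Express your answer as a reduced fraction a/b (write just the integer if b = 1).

Answer: 93/128

Derivation:
Count via complement. Let g(t,s) = #length-t paths at position s with S_1..S_t all ≠ 1.
g(t,s) = g(t-1,s-1) + g(t-1,s+1) for s ≠ 1; g(t,1) = 0.
t=0: g(0,0)=1
t=1: g(1,-1)=1
t=2: g(2,-2)=1 g(2,0)=1
t=3: g(3,-3)=1 g(3,-1)=2
t=4: g(4,-4)=1 g(4,-2)=3 g(4,0)=2
t=5: g(5,-5)=1 g(5,-3)=4 g(5,-1)=5
t=6: g(6,-6)=1 g(6,-4)=5 g(6,-2)=9 g(6,0)=5
t=7: g(7,-7)=1 g(7,-5)=6 g(7,-3)=14 g(7,-1)=14
t=8: g(8,-8)=1 g(8,-6)=7 g(8,-4)=20 g(8,-2)=28 g(8,0)=14
Paths never hitting 1: Σ_s g(8,s) = 70
Paths hitting 1: 2^8 - 70 = 186
P = 186/256 = 93/128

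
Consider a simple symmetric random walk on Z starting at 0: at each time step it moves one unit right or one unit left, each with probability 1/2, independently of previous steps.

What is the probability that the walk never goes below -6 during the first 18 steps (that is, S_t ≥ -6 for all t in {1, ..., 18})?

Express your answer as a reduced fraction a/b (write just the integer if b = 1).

Answer: 14807/16384

Derivation:
Let f(t,s) = #length-t paths at position s with S_1..S_t all ≥ -6.
f(t,s) = f(t-1,s-1) + f(t-1,s+1) for s ≥ -6; f(t,s) = 0 for s < -6.
t=0: f(0,0)=1
t=1: f(1,-1)=1 f(1,1)=1
t=2: f(2,-2)=1 f(2,0)=2 f(2,2)=1
t=3: f(3,-3)=1 f(3,-1)=3 f(3,1)=3 f(3,3)=1
t=4: f(4,-4)=1 f(4,-2)=4 f(4,0)=6 f(4,2)=4 f(4,4)=1
t=5: f(5,-5)=1 f(5,-3)=5 f(5,-1)=10 f(5,1)=10 f(5,3)=5 f(5,5)=1
t=6: f(6,-6)=1 f(6,-4)=6 f(6,-2)=15 f(6,0)=20 f(6,2)=15 f(6,4)=6 f(6,6)=1
t=7: f(7,-5)=7 f(7,-3)=21 f(7,-1)=35 f(7,1)=35 f(7,3)=21 f(7,5)=7 f(7,7)=1
t=8: f(8,-6)=7 f(8,-4)=28 f(8,-2)=56 f(8,0)=70 f(8,2)=56 f(8,4)=28 f(8,6)=8 f(8,8)=1
t=9: f(9,-5)=35 f(9,-3)=84 f(9,-1)=126 f(9,1)=126 f(9,3)=84 f(9,5)=36 f(9,7)=9 f(9,9)=1
t=10: f(10,-6)=35 f(10,-4)=119 f(10,-2)=210 f(10,0)=252 f(10,2)=210 f(10,4)=120 f(10,6)=45 f(10,8)=10 f(10,10)=1
t=11: f(11,-5)=154 f(11,-3)=329 f(11,-1)=462 f(11,1)=462 f(11,3)=330 f(11,5)=165 f(11,7)=55 f(11,9)=11 f(11,11)=1
t=12: f(12,-6)=154 f(12,-4)=483 f(12,-2)=791 f(12,0)=924 f(12,2)=792 f(12,4)=495 f(12,6)=220 f(12,8)=66 f(12,10)=12 f(12,12)=1
t=13: f(13,-5)=637 f(13,-3)=1274 f(13,-1)=1715 f(13,1)=1716 f(13,3)=1287 f(13,5)=715 f(13,7)=286 f(13,9)=78 f(13,11)=13 f(13,13)=1
t=14: f(14,-6)=637 f(14,-4)=1911 f(14,-2)=2989 f(14,0)=3431 f(14,2)=3003 f(14,4)=2002 f(14,6)=1001 f(14,8)=364 f(14,10)=91 f(14,12)=14 f(14,14)=1
t=15: f(15,-5)=2548 f(15,-3)=4900 f(15,-1)=6420 f(15,1)=6434 f(15,3)=5005 f(15,5)=3003 f(15,7)=1365 f(15,9)=455 f(15,11)=105 f(15,13)=15 f(15,15)=1
t=16: f(16,-6)=2548 f(16,-4)=7448 f(16,-2)=11320 f(16,0)=12854 f(16,2)=11439 f(16,4)=8008 f(16,6)=4368 f(16,8)=1820 f(16,10)=560 f(16,12)=120 f(16,14)=16 f(16,16)=1
t=17: f(17,-5)=9996 f(17,-3)=18768 f(17,-1)=24174 f(17,1)=24293 f(17,3)=19447 f(17,5)=12376 f(17,7)=6188 f(17,9)=2380 f(17,11)=680 f(17,13)=136 f(17,15)=17 f(17,17)=1
t=18: f(18,-6)=9996 f(18,-4)=28764 f(18,-2)=42942 f(18,0)=48467 f(18,2)=43740 f(18,4)=31823 f(18,6)=18564 f(18,8)=8568 f(18,10)=3060 f(18,12)=816 f(18,14)=153 f(18,16)=18 f(18,18)=1
Σ_s f(18,s) = 236912
P = 236912/262144 = 14807/16384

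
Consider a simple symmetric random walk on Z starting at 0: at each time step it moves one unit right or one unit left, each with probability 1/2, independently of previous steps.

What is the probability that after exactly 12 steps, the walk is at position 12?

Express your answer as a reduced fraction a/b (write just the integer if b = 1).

Answer: 1/4096

Derivation:
To reach position 12 after 12 steps: need 12 steps of +1 and 0 of -1.
Favorable paths: C(12,12) = 1
Total paths: 2^12 = 4096
P = 1/4096 = 1/4096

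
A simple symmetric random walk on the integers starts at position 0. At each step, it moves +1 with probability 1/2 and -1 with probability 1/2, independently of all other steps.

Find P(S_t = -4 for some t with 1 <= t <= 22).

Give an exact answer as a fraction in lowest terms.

Answer: 106135/262144

Derivation:
Count via complement. Let g(t,s) = #length-t paths at position s with S_1..S_t all ≠ -4.
g(t,s) = g(t-1,s-1) + g(t-1,s+1) for s ≠ -4; g(t,-4) = 0.
t=0: g(0,0)=1
t=1: g(1,-1)=1 g(1,1)=1
t=2: g(2,-2)=1 g(2,0)=2 g(2,2)=1
t=3: g(3,-3)=1 g(3,-1)=3 g(3,1)=3 g(3,3)=1
t=4: g(4,-2)=4 g(4,0)=6 g(4,2)=4 g(4,4)=1
t=5: g(5,-3)=4 g(5,-1)=10 g(5,1)=10 g(5,3)=5 g(5,5)=1
t=6: g(6,-2)=14 g(6,0)=20 g(6,2)=15 g(6,4)=6 g(6,6)=1
t=7: g(7,-3)=14 g(7,-1)=34 g(7,1)=35 g(7,3)=21 g(7,5)=7 g(7,7)=1
t=8: g(8,-2)=48 g(8,0)=69 g(8,2)=56 g(8,4)=28 g(8,6)=8 g(8,8)=1
t=9: g(9,-3)=48 g(9,-1)=117 g(9,1)=125 g(9,3)=84 g(9,5)=36 g(9,7)=9 g(9,9)=1
t=10: g(10,-2)=165 g(10,0)=242 g(10,2)=209 g(10,4)=120 g(10,6)=45 g(10,8)=10 g(10,10)=1
t=11: g(11,-3)=165 g(11,-1)=407 g(11,1)=451 g(11,3)=329 g(11,5)=165 g(11,7)=55 g(11,9)=11 g(11,11)=1
t=12: g(12,-2)=572 g(12,0)=858 g(12,2)=780 g(12,4)=494 g(12,6)=220 g(12,8)=66 g(12,10)=12 g(12,12)=1
t=13: g(13,-3)=572 g(13,-1)=1430 g(13,1)=1638 g(13,3)=1274 g(13,5)=714 g(13,7)=286 g(13,9)=78 g(13,11)=13 g(13,13)=1
t=14: g(14,-2)=2002 g(14,0)=3068 g(14,2)=2912 g(14,4)=1988 g(14,6)=1000 g(14,8)=364 g(14,10)=91 g(14,12)=14 g(14,14)=1
t=15: g(15,-3)=2002 g(15,-1)=5070 g(15,1)=5980 g(15,3)=4900 g(15,5)=2988 g(15,7)=1364 g(15,9)=455 g(15,11)=105 g(15,13)=15 g(15,15)=1
t=16: g(16,-2)=7072 g(16,0)=11050 g(16,2)=10880 g(16,4)=7888 g(16,6)=4352 g(16,8)=1819 g(16,10)=560 g(16,12)=120 g(16,14)=16 g(16,16)=1
t=17: g(17,-3)=7072 g(17,-1)=18122 g(17,1)=21930 g(17,3)=18768 g(17,5)=12240 g(17,7)=6171 g(17,9)=2379 g(17,11)=680 g(17,13)=136 g(17,15)=17 g(17,17)=1
t=18: g(18,-2)=25194 g(18,0)=40052 g(18,2)=40698 g(18,4)=31008 g(18,6)=18411 g(18,8)=8550 g(18,10)=3059 g(18,12)=816 g(18,14)=153 g(18,16)=18 g(18,18)=1
t=19: g(19,-3)=25194 g(19,-1)=65246 g(19,1)=80750 g(19,3)=71706 g(19,5)=49419 g(19,7)=26961 g(19,9)=11609 g(19,11)=3875 g(19,13)=969 g(19,15)=171 g(19,17)=19 g(19,19)=1
t=20: g(20,-2)=90440 g(20,0)=145996 g(20,2)=152456 g(20,4)=121125 g(20,6)=76380 g(20,8)=38570 g(20,10)=15484 g(20,12)=4844 g(20,14)=1140 g(20,16)=190 g(20,18)=20 g(20,20)=1
t=21: g(21,-3)=90440 g(21,-1)=236436 g(21,1)=298452 g(21,3)=273581 g(21,5)=197505 g(21,7)=114950 g(21,9)=54054 g(21,11)=20328 g(21,13)=5984 g(21,15)=1330 g(21,17)=210 g(21,19)=21 g(21,21)=1
t=22: g(22,-2)=326876 g(22,0)=534888 g(22,2)=572033 g(22,4)=471086 g(22,6)=312455 g(22,8)=169004 g(22,10)=74382 g(22,12)=26312 g(22,14)=7314 g(22,16)=1540 g(22,18)=231 g(22,20)=22 g(22,22)=1
Paths never hitting -4: Σ_s g(22,s) = 2496144
Paths hitting -4: 2^22 - 2496144 = 1698160
P = 1698160/4194304 = 106135/262144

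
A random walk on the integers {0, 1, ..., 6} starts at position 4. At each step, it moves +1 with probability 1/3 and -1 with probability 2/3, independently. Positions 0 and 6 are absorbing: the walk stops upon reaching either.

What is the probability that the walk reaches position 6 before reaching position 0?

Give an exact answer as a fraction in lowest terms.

Biased walk: p = 1/3, q = 2/3, r = q/p = 2
Gambler's ruin: P(hit 6 before 0 | start at 4) = (1 - r^a)/(1 - r^N)
r^4 = 16; r^6 = 64
P = (1 - 16) / (1 - 64) = -15 / -63 = 5/21

Answer: 5/21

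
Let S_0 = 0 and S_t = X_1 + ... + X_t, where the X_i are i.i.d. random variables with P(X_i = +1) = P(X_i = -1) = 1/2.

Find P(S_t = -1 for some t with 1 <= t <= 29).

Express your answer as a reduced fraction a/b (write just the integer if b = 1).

Count via complement. Let g(t,s) = #length-t paths at position s with S_1..S_t all ≠ -1.
g(t,s) = g(t-1,s-1) + g(t-1,s+1) for s ≠ -1; g(t,-1) = 0.
t=0: g(0,0)=1
t=1: g(1,1)=1
t=2: g(2,0)=1 g(2,2)=1
t=3: g(3,1)=2 g(3,3)=1
t=4: g(4,0)=2 g(4,2)=3 g(4,4)=1
t=5: g(5,1)=5 g(5,3)=4 g(5,5)=1
t=6: g(6,0)=5 g(6,2)=9 g(6,4)=5 g(6,6)=1
t=7: g(7,1)=14 g(7,3)=14 g(7,5)=6 g(7,7)=1
t=8: g(8,0)=14 g(8,2)=28 g(8,4)=20 g(8,6)=7 g(8,8)=1
t=9: g(9,1)=42 g(9,3)=48 g(9,5)=27 g(9,7)=8 g(9,9)=1
t=10: g(10,0)=42 g(10,2)=90 g(10,4)=75 g(10,6)=35 g(10,8)=9 g(10,10)=1
t=11: g(11,1)=132 g(11,3)=165 g(11,5)=110 g(11,7)=44 g(11,9)=10 g(11,11)=1
t=12: g(12,0)=132 g(12,2)=297 g(12,4)=275 g(12,6)=154 g(12,8)=54 g(12,10)=11 g(12,12)=1
t=13: g(13,1)=429 g(13,3)=572 g(13,5)=429 g(13,7)=208 g(13,9)=65 g(13,11)=12 g(13,13)=1
t=14: g(14,0)=429 g(14,2)=1001 g(14,4)=1001 g(14,6)=637 g(14,8)=273 g(14,10)=77 g(14,12)=13 g(14,14)=1
t=15: g(15,1)=1430 g(15,3)=2002 g(15,5)=1638 g(15,7)=910 g(15,9)=350 g(15,11)=90 g(15,13)=14 g(15,15)=1
t=16: g(16,0)=1430 g(16,2)=3432 g(16,4)=3640 g(16,6)=2548 g(16,8)=1260 g(16,10)=440 g(16,12)=104 g(16,14)=15 g(16,16)=1
t=17: g(17,1)=4862 g(17,3)=7072 g(17,5)=6188 g(17,7)=3808 g(17,9)=1700 g(17,11)=544 g(17,13)=119 g(17,15)=16 g(17,17)=1
t=18: g(18,0)=4862 g(18,2)=11934 g(18,4)=13260 g(18,6)=9996 g(18,8)=5508 g(18,10)=2244 g(18,12)=663 g(18,14)=135 g(18,16)=17 g(18,18)=1
t=19: g(19,1)=16796 g(19,3)=25194 g(19,5)=23256 g(19,7)=15504 g(19,9)=7752 g(19,11)=2907 g(19,13)=798 g(19,15)=152 g(19,17)=18 g(19,19)=1
t=20: g(20,0)=16796 g(20,2)=41990 g(20,4)=48450 g(20,6)=38760 g(20,8)=23256 g(20,10)=10659 g(20,12)=3705 g(20,14)=950 g(20,16)=170 g(20,18)=19 g(20,20)=1
t=21: g(21,1)=58786 g(21,3)=90440 g(21,5)=87210 g(21,7)=62016 g(21,9)=33915 g(21,11)=14364 g(21,13)=4655 g(21,15)=1120 g(21,17)=189 g(21,19)=20 g(21,21)=1
t=22: g(22,0)=58786 g(22,2)=149226 g(22,4)=177650 g(22,6)=149226 g(22,8)=95931 g(22,10)=48279 g(22,12)=19019 g(22,14)=5775 g(22,16)=1309 g(22,18)=209 g(22,20)=21 g(22,22)=1
t=23: g(23,1)=208012 g(23,3)=326876 g(23,5)=326876 g(23,7)=245157 g(23,9)=144210 g(23,11)=67298 g(23,13)=24794 g(23,15)=7084 g(23,17)=1518 g(23,19)=230 g(23,21)=22 g(23,23)=1
t=24: g(24,0)=208012 g(24,2)=534888 g(24,4)=653752 g(24,6)=572033 g(24,8)=389367 g(24,10)=211508 g(24,12)=92092 g(24,14)=31878 g(24,16)=8602 g(24,18)=1748 g(24,20)=252 g(24,22)=23 g(24,24)=1
t=25: g(25,1)=742900 g(25,3)=1188640 g(25,5)=1225785 g(25,7)=961400 g(25,9)=600875 g(25,11)=303600 g(25,13)=123970 g(25,15)=40480 g(25,17)=10350 g(25,19)=2000 g(25,21)=275 g(25,23)=24 g(25,25)=1
t=26: g(26,0)=742900 g(26,2)=1931540 g(26,4)=2414425 g(26,6)=2187185 g(26,8)=1562275 g(26,10)=904475 g(26,12)=427570 g(26,14)=164450 g(26,16)=50830 g(26,18)=12350 g(26,20)=2275 g(26,22)=299 g(26,24)=25 g(26,26)=1
t=27: g(27,1)=2674440 g(27,3)=4345965 g(27,5)=4601610 g(27,7)=3749460 g(27,9)=2466750 g(27,11)=1332045 g(27,13)=592020 g(27,15)=215280 g(27,17)=63180 g(27,19)=14625 g(27,21)=2574 g(27,23)=324 g(27,25)=26 g(27,27)=1
t=28: g(28,0)=2674440 g(28,2)=7020405 g(28,4)=8947575 g(28,6)=8351070 g(28,8)=6216210 g(28,10)=3798795 g(28,12)=1924065 g(28,14)=807300 g(28,16)=278460 g(28,18)=77805 g(28,20)=17199 g(28,22)=2898 g(28,24)=350 g(28,26)=27 g(28,28)=1
t=29: g(29,1)=9694845 g(29,3)=15967980 g(29,5)=17298645 g(29,7)=14567280 g(29,9)=10015005 g(29,11)=5722860 g(29,13)=2731365 g(29,15)=1085760 g(29,17)=356265 g(29,19)=95004 g(29,21)=20097 g(29,23)=3248 g(29,25)=377 g(29,27)=28 g(29,29)=1
Paths never hitting -1: Σ_s g(29,s) = 77558760
Paths hitting -1: 2^29 - 77558760 = 459312152
P = 459312152/536870912 = 57414019/67108864

Answer: 57414019/67108864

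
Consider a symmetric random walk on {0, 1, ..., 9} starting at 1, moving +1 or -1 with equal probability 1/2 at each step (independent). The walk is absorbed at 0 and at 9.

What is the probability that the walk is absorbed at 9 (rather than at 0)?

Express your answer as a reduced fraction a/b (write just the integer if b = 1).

Answer: 1/9

Derivation:
Symmetric walk (p = 1/2): the harmonic-function argument gives P(hit 9 before 0 | start at 1) = a/N.
P = 1/9 = 1/9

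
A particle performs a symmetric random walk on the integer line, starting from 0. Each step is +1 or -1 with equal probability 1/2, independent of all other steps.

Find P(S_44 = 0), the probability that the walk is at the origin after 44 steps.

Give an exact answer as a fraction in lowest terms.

Answer: 263012370465/2199023255552

Derivation:
To return to 0 after 44 steps: need exactly 22 steps of +1 and 22 of -1.
Favorable paths: C(44,22) = 2104098963720
Total paths: 2^44 = 17592186044416
P = 2104098963720/17592186044416 = 263012370465/2199023255552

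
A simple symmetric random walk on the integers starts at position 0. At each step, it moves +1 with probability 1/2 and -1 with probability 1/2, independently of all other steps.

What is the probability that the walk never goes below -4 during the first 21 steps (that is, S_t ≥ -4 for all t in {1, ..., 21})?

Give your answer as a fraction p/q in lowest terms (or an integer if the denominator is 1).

Let f(t,s) = #length-t paths at position s with S_1..S_t all ≥ -4.
f(t,s) = f(t-1,s-1) + f(t-1,s+1) for s ≥ -4; f(t,s) = 0 for s < -4.
t=0: f(0,0)=1
t=1: f(1,-1)=1 f(1,1)=1
t=2: f(2,-2)=1 f(2,0)=2 f(2,2)=1
t=3: f(3,-3)=1 f(3,-1)=3 f(3,1)=3 f(3,3)=1
t=4: f(4,-4)=1 f(4,-2)=4 f(4,0)=6 f(4,2)=4 f(4,4)=1
t=5: f(5,-3)=5 f(5,-1)=10 f(5,1)=10 f(5,3)=5 f(5,5)=1
t=6: f(6,-4)=5 f(6,-2)=15 f(6,0)=20 f(6,2)=15 f(6,4)=6 f(6,6)=1
t=7: f(7,-3)=20 f(7,-1)=35 f(7,1)=35 f(7,3)=21 f(7,5)=7 f(7,7)=1
t=8: f(8,-4)=20 f(8,-2)=55 f(8,0)=70 f(8,2)=56 f(8,4)=28 f(8,6)=8 f(8,8)=1
t=9: f(9,-3)=75 f(9,-1)=125 f(9,1)=126 f(9,3)=84 f(9,5)=36 f(9,7)=9 f(9,9)=1
t=10: f(10,-4)=75 f(10,-2)=200 f(10,0)=251 f(10,2)=210 f(10,4)=120 f(10,6)=45 f(10,8)=10 f(10,10)=1
t=11: f(11,-3)=275 f(11,-1)=451 f(11,1)=461 f(11,3)=330 f(11,5)=165 f(11,7)=55 f(11,9)=11 f(11,11)=1
t=12: f(12,-4)=275 f(12,-2)=726 f(12,0)=912 f(12,2)=791 f(12,4)=495 f(12,6)=220 f(12,8)=66 f(12,10)=12 f(12,12)=1
t=13: f(13,-3)=1001 f(13,-1)=1638 f(13,1)=1703 f(13,3)=1286 f(13,5)=715 f(13,7)=286 f(13,9)=78 f(13,11)=13 f(13,13)=1
t=14: f(14,-4)=1001 f(14,-2)=2639 f(14,0)=3341 f(14,2)=2989 f(14,4)=2001 f(14,6)=1001 f(14,8)=364 f(14,10)=91 f(14,12)=14 f(14,14)=1
t=15: f(15,-3)=3640 f(15,-1)=5980 f(15,1)=6330 f(15,3)=4990 f(15,5)=3002 f(15,7)=1365 f(15,9)=455 f(15,11)=105 f(15,13)=15 f(15,15)=1
t=16: f(16,-4)=3640 f(16,-2)=9620 f(16,0)=12310 f(16,2)=11320 f(16,4)=7992 f(16,6)=4367 f(16,8)=1820 f(16,10)=560 f(16,12)=120 f(16,14)=16 f(16,16)=1
t=17: f(17,-3)=13260 f(17,-1)=21930 f(17,1)=23630 f(17,3)=19312 f(17,5)=12359 f(17,7)=6187 f(17,9)=2380 f(17,11)=680 f(17,13)=136 f(17,15)=17 f(17,17)=1
t=18: f(18,-4)=13260 f(18,-2)=35190 f(18,0)=45560 f(18,2)=42942 f(18,4)=31671 f(18,6)=18546 f(18,8)=8567 f(18,10)=3060 f(18,12)=816 f(18,14)=153 f(18,16)=18 f(18,18)=1
t=19: f(19,-3)=48450 f(19,-1)=80750 f(19,1)=88502 f(19,3)=74613 f(19,5)=50217 f(19,7)=27113 f(19,9)=11627 f(19,11)=3876 f(19,13)=969 f(19,15)=171 f(19,17)=19 f(19,19)=1
t=20: f(20,-4)=48450 f(20,-2)=129200 f(20,0)=169252 f(20,2)=163115 f(20,4)=124830 f(20,6)=77330 f(20,8)=38740 f(20,10)=15503 f(20,12)=4845 f(20,14)=1140 f(20,16)=190 f(20,18)=20 f(20,20)=1
t=21: f(21,-3)=177650 f(21,-1)=298452 f(21,1)=332367 f(21,3)=287945 f(21,5)=202160 f(21,7)=116070 f(21,9)=54243 f(21,11)=20348 f(21,13)=5985 f(21,15)=1330 f(21,17)=210 f(21,19)=21 f(21,21)=1
Σ_s f(21,s) = 1496782
P = 1496782/2097152 = 748391/1048576

Answer: 748391/1048576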